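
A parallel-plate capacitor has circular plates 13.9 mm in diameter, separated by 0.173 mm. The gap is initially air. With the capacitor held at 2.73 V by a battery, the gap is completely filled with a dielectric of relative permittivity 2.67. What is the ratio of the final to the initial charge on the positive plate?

Battery connected ⇒ V is held fixed.
C₂ = 2.67 C₁ and Q = CV, so Q₂/Q₁ = C₂/C₁ = 2.67.

Q₂/Q₁ ≈ 2.67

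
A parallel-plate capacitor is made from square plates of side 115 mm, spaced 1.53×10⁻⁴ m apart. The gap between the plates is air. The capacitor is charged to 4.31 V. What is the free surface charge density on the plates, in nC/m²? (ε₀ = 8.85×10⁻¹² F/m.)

249 nC/m²

A = (115 mm)² = 1.32×10⁻² m².
C = ε₀A/d = 8.85×10⁻¹² × 1.32×10⁻² / 1.53×10⁻⁴ = 7.65×10⁻¹⁰ F.
σ = Q/A = CV/A = 7.65×10⁻¹⁰ × 4.31 / 1.32×10⁻² = 2.49×10⁻⁷ C/m².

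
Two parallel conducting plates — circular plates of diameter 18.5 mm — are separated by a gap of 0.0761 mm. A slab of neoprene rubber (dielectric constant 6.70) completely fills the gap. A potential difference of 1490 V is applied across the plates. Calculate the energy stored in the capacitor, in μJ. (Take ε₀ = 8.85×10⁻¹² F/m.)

U ≈ 232 μJ

A = π(18.5/2 mm)² = 2.69×10⁻⁴ m².
C = κε₀A/d = 6.70 × 8.85×10⁻¹² × 2.69×10⁻⁴ / 7.61×10⁻⁵ = 2.09×10⁻¹⁰ F.
U = ½CV² = ½ × 2.09×10⁻¹⁰ × (1490)² = 2.32×10⁻⁴ J.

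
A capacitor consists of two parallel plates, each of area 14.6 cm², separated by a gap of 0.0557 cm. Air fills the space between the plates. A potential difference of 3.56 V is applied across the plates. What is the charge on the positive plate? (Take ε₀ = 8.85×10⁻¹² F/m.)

A = 14.6 cm² = 1.46×10⁻³ m².
C = ε₀A/d = 8.85×10⁻¹² × 1.46×10⁻³ / 5.57×10⁻⁴ = 2.32×10⁻¹¹ F.
Q = CV = 2.32×10⁻¹¹ × 3.56 = 8.26×10⁻¹¹ C.

82.6 pC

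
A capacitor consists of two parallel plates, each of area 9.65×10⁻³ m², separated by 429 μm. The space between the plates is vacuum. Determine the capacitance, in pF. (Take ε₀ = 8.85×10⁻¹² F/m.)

C ≈ 199 pF

C = ε₀A/d = 8.85×10⁻¹² × 9.65×10⁻³ / 4.29×10⁻⁴ = 1.99×10⁻¹⁰ F.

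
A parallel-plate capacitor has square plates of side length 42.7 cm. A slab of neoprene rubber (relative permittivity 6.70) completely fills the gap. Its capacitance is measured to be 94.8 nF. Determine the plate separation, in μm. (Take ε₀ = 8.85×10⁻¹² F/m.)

A = (42.7 cm)² = 0.182 m².
d = κε₀A/C = 6.70 × 8.85×10⁻¹² × 0.182 / 9.48×10⁻⁸ = 1.14×10⁻⁴ m.

114 μm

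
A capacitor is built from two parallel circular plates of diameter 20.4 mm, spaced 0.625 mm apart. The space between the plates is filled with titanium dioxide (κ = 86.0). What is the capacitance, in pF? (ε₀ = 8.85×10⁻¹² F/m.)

C ≈ 398 pF

A = π(20.4/2 mm)² = 3.27×10⁻⁴ m².
C = κε₀A/d = 86.0 × 8.85×10⁻¹² × 3.27×10⁻⁴ / 6.25×10⁻⁴ = 3.98×10⁻¹⁰ F.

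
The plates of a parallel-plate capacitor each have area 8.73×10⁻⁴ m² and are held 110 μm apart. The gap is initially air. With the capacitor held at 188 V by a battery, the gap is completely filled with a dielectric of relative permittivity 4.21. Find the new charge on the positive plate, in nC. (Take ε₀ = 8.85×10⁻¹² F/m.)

Q ≈ 55.6 nC

Initially C₁ = ε₀A/d = 8.85×10⁻¹² × 8.73×10⁻⁴ / 1.10×10⁻⁴ = 7.02×10⁻¹¹ F.
Q₁ = 1.32×10⁻⁸ C.
Battery connected ⇒ V is held fixed. C₂ = 4.21 C₁ and Q = CV, so Q₂/Q₁ = C₂/C₁ = 4.21.
Q₂ = 4.21 × 1.32×10⁻⁸ = 5.56×10⁻⁸ C.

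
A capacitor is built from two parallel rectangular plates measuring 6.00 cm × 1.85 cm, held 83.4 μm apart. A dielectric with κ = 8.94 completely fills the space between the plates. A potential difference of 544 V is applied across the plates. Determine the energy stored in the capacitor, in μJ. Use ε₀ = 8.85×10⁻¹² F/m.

A = 6.00 × 1.85 cm² = 1.11×10⁻³ m².
C = κε₀A/d = 8.94 × 8.85×10⁻¹² × 1.11×10⁻³ / 8.34×10⁻⁵ = 1.05×10⁻⁹ F.
U = ½CV² = ½ × 1.05×10⁻⁹ × (544)² = 1.56×10⁻⁴ J.

156 μJ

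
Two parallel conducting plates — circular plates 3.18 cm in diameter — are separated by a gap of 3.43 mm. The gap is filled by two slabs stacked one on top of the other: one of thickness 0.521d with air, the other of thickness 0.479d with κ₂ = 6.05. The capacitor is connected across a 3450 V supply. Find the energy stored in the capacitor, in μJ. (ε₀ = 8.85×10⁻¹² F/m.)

A = π(3.18/2 cm)² = 7.94×10⁻⁴ m².
Stacked slabs ⇒ two capacitors in series, each with the full plate area.
C₁ = κ₁ε₀A/d₁ = 1.00 × 8.85×10⁻¹² × 7.94×10⁻⁴ / 1.79×10⁻³ = 3.93×10⁻¹² F.
C₂ = κ₂ε₀A/d₂ = 6.05 × 8.85×10⁻¹² × 7.94×10⁻⁴ / 1.64×10⁻³ = 2.59×10⁻¹¹ F.
C = (1/C₁ + 1/C₂)⁻¹ = 3.41×10⁻¹² F.
U = ½CV² = ½ × 3.41×10⁻¹² × (3450)² = 2.03×10⁻⁵ J.

U ≈ 20.3 μJ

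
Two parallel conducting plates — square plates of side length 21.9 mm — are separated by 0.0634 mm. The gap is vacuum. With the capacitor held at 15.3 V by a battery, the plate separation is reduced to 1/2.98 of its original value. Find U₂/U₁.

Battery connected ⇒ V is held fixed.
C₂ = 2.98 C₁ and U = ½CV², so U₂/U₁ = C₂/C₁ = 2.98.

2.98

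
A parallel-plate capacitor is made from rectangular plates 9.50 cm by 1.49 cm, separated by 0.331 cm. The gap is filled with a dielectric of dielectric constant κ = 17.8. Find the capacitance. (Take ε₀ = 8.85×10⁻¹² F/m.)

67.4 pF

A = 9.50 × 1.49 cm² = 1.42×10⁻³ m².
C = κε₀A/d = 17.8 × 8.85×10⁻¹² × 1.42×10⁻³ / 3.31×10⁻³ = 6.74×10⁻¹¹ F.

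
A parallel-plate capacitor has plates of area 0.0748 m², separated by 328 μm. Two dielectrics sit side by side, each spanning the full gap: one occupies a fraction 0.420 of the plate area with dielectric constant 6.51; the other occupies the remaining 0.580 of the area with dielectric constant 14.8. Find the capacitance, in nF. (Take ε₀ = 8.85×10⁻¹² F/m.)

Side-by-side slabs ⇒ two capacitors in parallel, each spanning the full gap.
C₁ = κ₁ε₀A₁/d = 6.51 × 8.85×10⁻¹² × 3.14×10⁻² / 3.28×10⁻⁴ = 5.52×10⁻⁹ F.
C₂ = κ₂ε₀A₂/d = 14.8 × 8.85×10⁻¹² × 4.34×10⁻² / 3.28×10⁻⁴ = 1.73×10⁻⁸ F.
C = C₁ + C₂ = 2.28×10⁻⁸ F.

22.8 nF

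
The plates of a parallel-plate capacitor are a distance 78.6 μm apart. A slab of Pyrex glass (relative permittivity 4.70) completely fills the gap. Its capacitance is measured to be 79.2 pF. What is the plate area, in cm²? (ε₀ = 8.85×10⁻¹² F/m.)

A = Cd/(κε₀) = 7.92×10⁻¹¹ × 7.86×10⁻⁵ / (4.70 × 8.85×10⁻¹²) = 1.50×10⁻⁴ m².

A ≈ 1.50 cm²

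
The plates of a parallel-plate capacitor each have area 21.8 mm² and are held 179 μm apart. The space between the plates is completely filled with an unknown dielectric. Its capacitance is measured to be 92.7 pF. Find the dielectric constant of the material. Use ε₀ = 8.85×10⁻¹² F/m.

κ ≈ 86.0

A = 21.8 mm² = 2.18×10⁻⁵ m².
κ = Cd/(ε₀A) = 9.27×10⁻¹¹ × 1.79×10⁻⁴ / (8.85×10⁻¹² × 2.18×10⁻⁵) = 86.0.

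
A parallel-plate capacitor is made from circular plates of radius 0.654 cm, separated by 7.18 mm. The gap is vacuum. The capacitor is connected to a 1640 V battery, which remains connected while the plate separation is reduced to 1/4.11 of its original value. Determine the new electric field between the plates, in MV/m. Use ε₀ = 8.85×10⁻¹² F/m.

0.939 MV/m

A = π(0.654 cm)² = 1.34×10⁻⁴ m².
Initially C₁ = ε₀A/d = 8.85×10⁻¹² × 1.34×10⁻⁴ / 7.18×10⁻³ = 1.66×10⁻¹³ F.
E₁ = 2.28×10⁵ V/m.
Battery connected ⇒ V is held fixed. E = V/d, so E₂/E₁ = d₁/d₂ = 4.11.
E₂ = 4.11 × 2.28×10⁵ = 9.39×10⁵ V/m.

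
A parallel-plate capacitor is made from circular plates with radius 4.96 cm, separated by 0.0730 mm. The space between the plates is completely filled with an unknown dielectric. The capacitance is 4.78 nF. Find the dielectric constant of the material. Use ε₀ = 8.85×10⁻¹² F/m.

κ ≈ 5.10

A = π(4.96 cm)² = 7.73×10⁻³ m².
κ = Cd/(ε₀A) = 4.78×10⁻⁹ × 7.30×10⁻⁵ / (8.85×10⁻¹² × 7.73×10⁻³) = 5.10.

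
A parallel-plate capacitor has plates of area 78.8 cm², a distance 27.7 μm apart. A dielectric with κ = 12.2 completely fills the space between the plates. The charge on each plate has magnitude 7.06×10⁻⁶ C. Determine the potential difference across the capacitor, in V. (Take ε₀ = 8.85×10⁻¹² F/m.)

V ≈ 230 V

A = 78.8 cm² = 7.88×10⁻³ m².
C = κε₀A/d = 12.2 × 8.85×10⁻¹² × 7.88×10⁻³ / 2.77×10⁻⁵ = 3.07×10⁻⁸ F.
V = Q/C = 7.06×10⁻⁶ / 3.07×10⁻⁸ = 2.30×10² V.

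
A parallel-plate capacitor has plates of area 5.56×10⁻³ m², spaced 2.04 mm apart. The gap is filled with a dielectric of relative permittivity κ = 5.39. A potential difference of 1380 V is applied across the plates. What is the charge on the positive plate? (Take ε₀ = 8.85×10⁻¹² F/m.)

C = κε₀A/d = 5.39 × 8.85×10⁻¹² × 5.56×10⁻³ / 2.04×10⁻³ = 1.30×10⁻¹⁰ F.
Q = CV = 1.30×10⁻¹⁰ × 1380 = 1.79×10⁻⁷ C.

Q ≈ 179 nC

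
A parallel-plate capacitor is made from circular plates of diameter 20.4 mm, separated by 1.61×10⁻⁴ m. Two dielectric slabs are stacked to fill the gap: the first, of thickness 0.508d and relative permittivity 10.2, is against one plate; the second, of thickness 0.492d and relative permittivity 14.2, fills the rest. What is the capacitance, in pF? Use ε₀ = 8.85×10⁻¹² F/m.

A = π(20.4/2 mm)² = 3.27×10⁻⁴ m².
Stacked slabs ⇒ two capacitors in series, each with the full plate area.
C₁ = κ₁ε₀A/d₁ = 10.2 × 8.85×10⁻¹² × 3.27×10⁻⁴ / 8.18×10⁻⁵ = 3.61×10⁻¹⁰ F.
C₂ = κ₂ε₀A/d₂ = 14.2 × 8.85×10⁻¹² × 3.27×10⁻⁴ / 7.92×10⁻⁵ = 5.19×10⁻¹⁰ F.
C = (1/C₁ + 1/C₂)⁻¹ = 2.13×10⁻¹⁰ F.

213 pF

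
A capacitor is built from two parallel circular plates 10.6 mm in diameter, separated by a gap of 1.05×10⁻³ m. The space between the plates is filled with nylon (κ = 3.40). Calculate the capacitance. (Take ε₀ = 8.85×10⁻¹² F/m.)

A = π(10.6/2 mm)² = 8.82×10⁻⁵ m².
C = κε₀A/d = 3.40 × 8.85×10⁻¹² × 8.82×10⁻⁵ / 1.05×10⁻³ = 2.53×10⁻¹² F.

C ≈ 2.53 pF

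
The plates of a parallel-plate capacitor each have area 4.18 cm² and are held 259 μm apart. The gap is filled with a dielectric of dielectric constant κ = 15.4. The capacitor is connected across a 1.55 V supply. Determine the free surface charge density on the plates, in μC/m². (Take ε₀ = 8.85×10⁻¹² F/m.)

σ ≈ 0.816 μC/m²

A = 4.18 cm² = 4.18×10⁻⁴ m².
C = κε₀A/d = 15.4 × 8.85×10⁻¹² × 4.18×10⁻⁴ / 2.59×10⁻⁴ = 2.20×10⁻¹⁰ F.
σ = Q/A = CV/A = 2.20×10⁻¹⁰ × 1.55 / 4.18×10⁻⁴ = 8.16×10⁻⁷ C/m².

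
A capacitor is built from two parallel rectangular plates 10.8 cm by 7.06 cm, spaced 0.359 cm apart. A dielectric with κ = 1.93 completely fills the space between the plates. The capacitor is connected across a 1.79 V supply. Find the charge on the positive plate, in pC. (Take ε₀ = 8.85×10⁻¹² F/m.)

Q ≈ 64.9 pC

A = 10.8 × 7.06 cm² = 7.62×10⁻³ m².
C = κε₀A/d = 1.93 × 8.85×10⁻¹² × 7.62×10⁻³ / 3.59×10⁻³ = 3.63×10⁻¹¹ F.
Q = CV = 3.63×10⁻¹¹ × 1.79 = 6.49×10⁻¹¹ C.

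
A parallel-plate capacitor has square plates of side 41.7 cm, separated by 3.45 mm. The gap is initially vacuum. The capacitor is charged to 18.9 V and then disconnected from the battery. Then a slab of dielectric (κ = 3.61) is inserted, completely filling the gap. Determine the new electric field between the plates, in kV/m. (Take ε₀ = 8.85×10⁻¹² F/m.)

1.52 kV/m

A = (41.7 cm)² = 0.174 m².
Initially C₁ = ε₀A/d = 8.85×10⁻¹² × 0.174 / 3.45×10⁻³ = 4.46×10⁻¹⁰ F.
E₁ = 5.48×10³ V/m.
Isolated ⇒ Q is held fixed. V₂ = Q/C₂ = V₁/3.61; E = V/d, so E₂/E₁ = (V₂/V₁)(d₁/d₂) = 0.277.
E₂ = 0.277 × 5.48×10³ = 1.52×10³ V/m.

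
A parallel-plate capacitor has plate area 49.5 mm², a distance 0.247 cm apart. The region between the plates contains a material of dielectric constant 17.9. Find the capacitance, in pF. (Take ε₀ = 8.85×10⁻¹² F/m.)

3.17 pF

A = 49.5 mm² = 4.95×10⁻⁵ m².
C = κε₀A/d = 17.9 × 8.85×10⁻¹² × 4.95×10⁻⁵ / 2.47×10⁻³ = 3.17×10⁻¹² F.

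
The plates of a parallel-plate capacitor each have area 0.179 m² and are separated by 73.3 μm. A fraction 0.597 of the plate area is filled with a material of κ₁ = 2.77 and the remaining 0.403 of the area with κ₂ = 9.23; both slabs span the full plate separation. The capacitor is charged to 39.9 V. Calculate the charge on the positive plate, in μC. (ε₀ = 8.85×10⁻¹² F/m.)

4.63 μC

Side-by-side slabs ⇒ two capacitors in parallel, each spanning the full gap.
C₁ = κ₁ε₀A₁/d = 2.77 × 8.85×10⁻¹² × 0.107 / 7.33×10⁻⁵ = 3.57×10⁻⁸ F.
C₂ = κ₂ε₀A₂/d = 9.23 × 8.85×10⁻¹² × 7.21×10⁻² / 7.33×10⁻⁵ = 8.04×10⁻⁸ F.
C = C₁ + C₂ = 1.16×10⁻⁷ F.
Q = CV = 1.16×10⁻⁷ × 39.9 = 4.63×10⁻⁶ C.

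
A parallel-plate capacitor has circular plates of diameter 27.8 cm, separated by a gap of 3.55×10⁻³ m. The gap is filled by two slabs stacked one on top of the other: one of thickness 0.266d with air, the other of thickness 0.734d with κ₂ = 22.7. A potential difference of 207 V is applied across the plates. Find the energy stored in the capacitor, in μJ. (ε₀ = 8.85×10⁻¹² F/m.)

A = π(27.8/2 cm)² = 6.07×10⁻² m².
Stacked slabs ⇒ two capacitors in series, each with the full plate area.
C₁ = κ₁ε₀A/d₁ = 1.00 × 8.85×10⁻¹² × 6.07×10⁻² / 9.44×10⁻⁴ = 5.69×10⁻¹⁰ F.
C₂ = κ₂ε₀A/d₂ = 22.7 × 8.85×10⁻¹² × 6.07×10⁻² / 2.61×10⁻³ = 4.68×10⁻⁹ F.
C = (1/C₁ + 1/C₂)⁻¹ = 5.07×10⁻¹⁰ F.
U = ½CV² = ½ × 5.07×10⁻¹⁰ × (207)² = 1.09×10⁻⁵ J.

U ≈ 10.9 μJ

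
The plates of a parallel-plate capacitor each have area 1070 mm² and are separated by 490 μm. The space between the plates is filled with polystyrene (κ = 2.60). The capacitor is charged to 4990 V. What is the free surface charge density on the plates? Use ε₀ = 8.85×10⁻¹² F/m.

A = 1070 mm² = 1.07×10⁻³ m².
C = κε₀A/d = 2.60 × 8.85×10⁻¹² × 1.07×10⁻³ / 4.90×10⁻⁴ = 5.02×10⁻¹¹ F.
σ = Q/A = CV/A = 5.02×10⁻¹¹ × 4990 / 1.07×10⁻³ = 2.34×10⁻⁴ C/m².

σ ≈ 23.4 nC/cm²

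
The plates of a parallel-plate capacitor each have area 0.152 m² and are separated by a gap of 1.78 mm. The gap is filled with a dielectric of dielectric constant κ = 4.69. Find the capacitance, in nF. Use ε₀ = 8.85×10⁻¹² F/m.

3.54 nF

C = κε₀A/d = 4.69 × 8.85×10⁻¹² × 0.152 / 1.78×10⁻³ = 3.54×10⁻⁹ F.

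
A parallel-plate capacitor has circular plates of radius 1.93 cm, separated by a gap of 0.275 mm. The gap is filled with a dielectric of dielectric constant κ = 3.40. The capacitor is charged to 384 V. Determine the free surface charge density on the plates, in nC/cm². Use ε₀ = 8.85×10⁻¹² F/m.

σ ≈ 4.20 nC/cm²

A = π(1.93 cm)² = 1.17×10⁻³ m².
C = κε₀A/d = 3.40 × 8.85×10⁻¹² × 1.17×10⁻³ / 2.75×10⁻⁴ = 1.28×10⁻¹⁰ F.
σ = Q/A = CV/A = 1.28×10⁻¹⁰ × 384 / 1.17×10⁻³ = 4.20×10⁻⁵ C/m².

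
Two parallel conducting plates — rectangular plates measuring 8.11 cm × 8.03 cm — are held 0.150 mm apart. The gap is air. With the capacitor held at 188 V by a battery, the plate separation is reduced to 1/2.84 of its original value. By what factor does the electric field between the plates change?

E₂/E₁ ≈ 2.84

Battery connected ⇒ V is held fixed.
E = V/d, so E₂/E₁ = d₁/d₂ = 2.84.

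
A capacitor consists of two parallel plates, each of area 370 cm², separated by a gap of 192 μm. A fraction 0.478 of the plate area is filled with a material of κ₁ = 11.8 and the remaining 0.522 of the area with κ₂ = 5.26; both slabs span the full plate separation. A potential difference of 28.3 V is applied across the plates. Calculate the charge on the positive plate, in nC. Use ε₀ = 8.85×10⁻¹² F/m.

A = 370 cm² = 3.70×10⁻² m².
Side-by-side slabs ⇒ two capacitors in parallel, each spanning the full gap.
C₁ = κ₁ε₀A₁/d = 11.8 × 8.85×10⁻¹² × 1.77×10⁻² / 1.92×10⁻⁴ = 9.62×10⁻⁹ F.
C₂ = κ₂ε₀A₂/d = 5.26 × 8.85×10⁻¹² × 1.93×10⁻² / 1.92×10⁻⁴ = 4.68×10⁻⁹ F.
C = C₁ + C₂ = 1.43×10⁻⁸ F.
Q = CV = 1.43×10⁻⁸ × 28.3 = 4.05×10⁻⁷ C.

405 nC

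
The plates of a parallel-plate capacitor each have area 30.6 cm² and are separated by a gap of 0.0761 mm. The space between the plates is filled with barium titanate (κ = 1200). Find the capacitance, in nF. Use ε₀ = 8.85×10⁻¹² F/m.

A = 30.6 cm² = 3.06×10⁻³ m².
C = κε₀A/d = 1200 × 8.85×10⁻¹² × 3.06×10⁻³ / 7.61×10⁻⁵ = 4.27×10⁻⁷ F.

427 nF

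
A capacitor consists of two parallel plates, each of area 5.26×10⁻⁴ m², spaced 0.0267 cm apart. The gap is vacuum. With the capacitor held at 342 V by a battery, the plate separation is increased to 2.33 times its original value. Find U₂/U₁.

Battery connected ⇒ V is held fixed.
C₂ = 0.429 C₁ and U = ½CV², so U₂/U₁ = C₂/C₁ = 0.429.

0.429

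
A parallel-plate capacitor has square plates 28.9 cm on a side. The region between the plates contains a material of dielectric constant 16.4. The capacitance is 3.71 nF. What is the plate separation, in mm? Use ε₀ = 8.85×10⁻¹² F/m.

A = (28.9 cm)² = 8.35×10⁻² m².
d = κε₀A/C = 16.4 × 8.85×10⁻¹² × 8.35×10⁻² / 3.71×10⁻⁹ = 3.27×10⁻³ m.

3.27 mm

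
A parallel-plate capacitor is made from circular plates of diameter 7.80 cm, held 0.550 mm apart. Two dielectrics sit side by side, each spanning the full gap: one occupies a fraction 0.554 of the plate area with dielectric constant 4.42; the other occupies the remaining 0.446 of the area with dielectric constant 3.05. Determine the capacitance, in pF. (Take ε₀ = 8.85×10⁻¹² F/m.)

C ≈ 293 pF

A = π(7.80/2 cm)² = 4.78×10⁻³ m².
Side-by-side slabs ⇒ two capacitors in parallel, each spanning the full gap.
C₁ = κ₁ε₀A₁/d = 4.42 × 8.85×10⁻¹² × 2.65×10⁻³ / 5.50×10⁻⁴ = 1.88×10⁻¹⁰ F.
C₂ = κ₂ε₀A₂/d = 3.05 × 8.85×10⁻¹² × 2.13×10⁻³ / 5.50×10⁻⁴ = 1.05×10⁻¹⁰ F.
C = C₁ + C₂ = 2.93×10⁻¹⁰ F.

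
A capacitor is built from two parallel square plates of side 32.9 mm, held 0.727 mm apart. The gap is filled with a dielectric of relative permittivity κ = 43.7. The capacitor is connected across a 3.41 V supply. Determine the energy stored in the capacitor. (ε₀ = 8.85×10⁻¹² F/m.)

A = (32.9 mm)² = 1.08×10⁻³ m².
C = κε₀A/d = 43.7 × 8.85×10⁻¹² × 1.08×10⁻³ / 7.27×10⁻⁴ = 5.76×10⁻¹⁰ F.
U = ½CV² = ½ × 5.76×10⁻¹⁰ × (3.41)² = 3.35×10⁻⁹ J.

U ≈ 3.35 nJ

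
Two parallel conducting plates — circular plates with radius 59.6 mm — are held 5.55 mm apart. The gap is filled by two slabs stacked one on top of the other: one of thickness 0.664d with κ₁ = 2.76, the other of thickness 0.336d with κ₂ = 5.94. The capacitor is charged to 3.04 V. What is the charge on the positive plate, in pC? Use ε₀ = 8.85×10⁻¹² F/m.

182 pC

A = π(59.6 mm)² = 1.12×10⁻² m².
Stacked slabs ⇒ two capacitors in series, each with the full plate area.
C₁ = κ₁ε₀A/d₁ = 2.76 × 8.85×10⁻¹² × 1.12×10⁻² / 3.69×10⁻³ = 7.40×10⁻¹¹ F.
C₂ = κ₂ε₀A/d₂ = 5.94 × 8.85×10⁻¹² × 1.12×10⁻² / 1.86×10⁻³ = 3.15×10⁻¹⁰ F.
C = (1/C₁ + 1/C₂)⁻¹ = 5.99×10⁻¹¹ F.
Q = CV = 5.99×10⁻¹¹ × 3.04 = 1.82×10⁻¹⁰ C.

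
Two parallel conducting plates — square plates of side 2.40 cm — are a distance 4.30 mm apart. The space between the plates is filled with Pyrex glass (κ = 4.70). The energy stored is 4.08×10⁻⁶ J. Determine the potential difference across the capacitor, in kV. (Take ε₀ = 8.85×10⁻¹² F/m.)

1.21 kV

A = (2.40 cm)² = 5.76×10⁻⁴ m².
C = κε₀A/d = 4.70 × 8.85×10⁻¹² × 5.76×10⁻⁴ / 4.30×10⁻³ = 5.57×10⁻¹² F.
V = √(2U/C) = √(2 × 4.08×10⁻⁶ / 5.57×10⁻¹²) = 1.21×10³ V.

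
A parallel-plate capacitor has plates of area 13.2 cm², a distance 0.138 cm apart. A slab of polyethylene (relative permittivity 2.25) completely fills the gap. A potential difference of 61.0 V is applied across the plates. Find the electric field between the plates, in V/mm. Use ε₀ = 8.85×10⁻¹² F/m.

E = V/d = 61.0 / 1.38×10⁻³ = 4.42×10⁴ V/m.

44.2 V/mm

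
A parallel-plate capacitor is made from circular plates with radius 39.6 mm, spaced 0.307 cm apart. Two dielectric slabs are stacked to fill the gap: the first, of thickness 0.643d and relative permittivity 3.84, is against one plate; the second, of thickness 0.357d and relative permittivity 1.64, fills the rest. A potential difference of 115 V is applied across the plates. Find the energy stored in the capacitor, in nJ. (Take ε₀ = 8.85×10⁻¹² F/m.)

A = π(39.6 mm)² = 4.93×10⁻³ m².
Stacked slabs ⇒ two capacitors in series, each with the full plate area.
C₁ = κ₁ε₀A/d₁ = 3.84 × 8.85×10⁻¹² × 4.93×10⁻³ / 1.97×10⁻³ = 8.48×10⁻¹¹ F.
C₂ = κ₂ε₀A/d₂ = 1.64 × 8.85×10⁻¹² × 4.93×10⁻³ / 1.10×10⁻³ = 6.52×10⁻¹¹ F.
C = (1/C₁ + 1/C₂)⁻¹ = 3.69×10⁻¹¹ F.
U = ½CV² = ½ × 3.69×10⁻¹¹ × (115)² = 2.44×10⁻⁷ J.

U ≈ 244 nJ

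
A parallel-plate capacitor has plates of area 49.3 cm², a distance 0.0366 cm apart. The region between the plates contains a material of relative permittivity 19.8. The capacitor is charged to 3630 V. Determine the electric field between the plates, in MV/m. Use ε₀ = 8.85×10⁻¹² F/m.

E = V/d = 3630 / 3.66×10⁻⁴ = 9.92×10⁶ V/m.

9.92 MV/m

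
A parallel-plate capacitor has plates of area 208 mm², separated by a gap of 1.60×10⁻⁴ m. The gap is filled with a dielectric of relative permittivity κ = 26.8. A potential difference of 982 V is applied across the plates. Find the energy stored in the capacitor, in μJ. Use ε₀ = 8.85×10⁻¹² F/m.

149 μJ

A = 208 mm² = 2.08×10⁻⁴ m².
C = κε₀A/d = 26.8 × 8.85×10⁻¹² × 2.08×10⁻⁴ / 1.60×10⁻⁴ = 3.08×10⁻¹⁰ F.
U = ½CV² = ½ × 3.08×10⁻¹⁰ × (982)² = 1.49×10⁻⁴ J.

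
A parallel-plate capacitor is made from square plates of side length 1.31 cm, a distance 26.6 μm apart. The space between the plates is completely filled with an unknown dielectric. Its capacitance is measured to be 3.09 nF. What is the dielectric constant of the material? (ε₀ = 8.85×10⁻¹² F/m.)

A = (1.31 cm)² = 1.72×10⁻⁴ m².
κ = Cd/(ε₀A) = 3.09×10⁻⁹ × 2.66×10⁻⁵ / (8.85×10⁻¹² × 1.72×10⁻⁴) = 54.1.

κ ≈ 54.1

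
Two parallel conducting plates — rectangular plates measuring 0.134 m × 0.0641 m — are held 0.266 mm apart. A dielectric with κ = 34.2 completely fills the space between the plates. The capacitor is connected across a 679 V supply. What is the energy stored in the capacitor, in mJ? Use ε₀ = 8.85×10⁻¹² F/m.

A = 0.134 × 0.0641 m² = 8.59×10⁻³ m².
C = κε₀A/d = 34.2 × 8.85×10⁻¹² × 8.59×10⁻³ / 2.66×10⁻⁴ = 9.77×10⁻⁹ F.
U = ½CV² = ½ × 9.77×10⁻⁹ × (679)² = 2.25×10⁻³ J.

U ≈ 2.25 mJ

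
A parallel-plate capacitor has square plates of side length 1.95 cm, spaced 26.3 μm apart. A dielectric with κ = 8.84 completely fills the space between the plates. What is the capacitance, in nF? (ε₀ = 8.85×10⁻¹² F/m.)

A = (1.95 cm)² = 3.80×10⁻⁴ m².
C = κε₀A/d = 8.84 × 8.85×10⁻¹² × 3.80×10⁻⁴ / 2.63×10⁻⁵ = 1.13×10⁻⁹ F.

C ≈ 1.13 nF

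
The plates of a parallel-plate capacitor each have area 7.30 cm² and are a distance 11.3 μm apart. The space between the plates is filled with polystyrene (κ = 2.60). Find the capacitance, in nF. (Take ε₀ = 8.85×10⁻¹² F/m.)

A = 7.30 cm² = 7.30×10⁻⁴ m².
C = κε₀A/d = 2.60 × 8.85×10⁻¹² × 7.30×10⁻⁴ / 1.13×10⁻⁵ = 1.49×10⁻⁹ F.

1.49 nF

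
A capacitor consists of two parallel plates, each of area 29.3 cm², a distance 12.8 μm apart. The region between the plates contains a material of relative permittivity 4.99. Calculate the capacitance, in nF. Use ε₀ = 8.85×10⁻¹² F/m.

10.1 nF

A = 29.3 cm² = 2.93×10⁻³ m².
C = κε₀A/d = 4.99 × 8.85×10⁻¹² × 2.93×10⁻³ / 1.28×10⁻⁵ = 1.01×10⁻⁸ F.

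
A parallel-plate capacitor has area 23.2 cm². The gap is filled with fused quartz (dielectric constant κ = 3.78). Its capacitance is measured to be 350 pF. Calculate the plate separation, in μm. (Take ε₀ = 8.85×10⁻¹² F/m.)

A = 23.2 cm² = 2.32×10⁻³ m².
d = κε₀A/C = 3.78 × 8.85×10⁻¹² × 2.32×10⁻³ / 3.50×10⁻¹⁰ = 2.22×10⁻⁴ m.

d ≈ 222 μm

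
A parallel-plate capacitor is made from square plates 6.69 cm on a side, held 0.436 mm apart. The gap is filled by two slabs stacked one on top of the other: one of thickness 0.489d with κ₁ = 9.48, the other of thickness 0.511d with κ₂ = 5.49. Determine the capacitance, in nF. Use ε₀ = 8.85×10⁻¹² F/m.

C ≈ 0.628 nF

A = (6.69 cm)² = 4.48×10⁻³ m².
Stacked slabs ⇒ two capacitors in series, each with the full plate area.
C₁ = κ₁ε₀A/d₁ = 9.48 × 8.85×10⁻¹² × 4.48×10⁻³ / 2.13×10⁻⁴ = 1.76×10⁻⁹ F.
C₂ = κ₂ε₀A/d₂ = 5.49 × 8.85×10⁻¹² × 4.48×10⁻³ / 2.23×10⁻⁴ = 9.76×10⁻¹⁰ F.
C = (1/C₁ + 1/C₂)⁻¹ = 6.28×10⁻¹⁰ F.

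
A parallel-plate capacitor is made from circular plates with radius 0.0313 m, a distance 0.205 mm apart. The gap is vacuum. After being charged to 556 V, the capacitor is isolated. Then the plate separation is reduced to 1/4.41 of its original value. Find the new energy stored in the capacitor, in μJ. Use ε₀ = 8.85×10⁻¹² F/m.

U ≈ 4.66 μJ

A = π(0.0313 m)² = 3.08×10⁻³ m².
Initially C₁ = ε₀A/d = 8.85×10⁻¹² × 3.08×10⁻³ / 2.05×10⁻⁴ = 1.33×10⁻¹⁰ F.
U₁ = 2.05×10⁻⁵ J.
Isolated ⇒ Q is held fixed. C₂ = 4.41 C₁ and U = Q²/(2C), so U₂/U₁ = C₁/C₂ = 0.227.
U₂ = 0.227 × 2.05×10⁻⁵ = 4.66×10⁻⁶ J.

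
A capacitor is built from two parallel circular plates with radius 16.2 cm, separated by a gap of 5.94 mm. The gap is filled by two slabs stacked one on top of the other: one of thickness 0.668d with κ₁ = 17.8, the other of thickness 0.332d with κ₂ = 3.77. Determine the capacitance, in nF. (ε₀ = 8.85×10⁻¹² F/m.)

A = π(16.2 cm)² = 8.24×10⁻² m².
Stacked slabs ⇒ two capacitors in series, each with the full plate area.
C₁ = κ₁ε₀A/d₁ = 17.8 × 8.85×10⁻¹² × 8.24×10⁻² / 3.97×10⁻³ = 3.27×10⁻⁹ F.
C₂ = κ₂ε₀A/d₂ = 3.77 × 8.85×10⁻¹² × 8.24×10⁻² / 1.97×10⁻³ = 1.39×10⁻⁹ F.
C = (1/C₁ + 1/C₂)⁻¹ = 9.78×10⁻¹⁰ F.

C ≈ 0.978 nF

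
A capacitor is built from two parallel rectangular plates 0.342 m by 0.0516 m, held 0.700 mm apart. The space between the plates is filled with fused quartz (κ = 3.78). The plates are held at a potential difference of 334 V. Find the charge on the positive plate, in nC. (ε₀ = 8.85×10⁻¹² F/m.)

A = 0.342 × 0.0516 m² = 1.76×10⁻² m².
C = κε₀A/d = 3.78 × 8.85×10⁻¹² × 1.76×10⁻² / 7.00×10⁻⁴ = 8.43×10⁻¹⁰ F.
Q = CV = 8.43×10⁻¹⁰ × 334 = 2.82×10⁻⁷ C.

282 nC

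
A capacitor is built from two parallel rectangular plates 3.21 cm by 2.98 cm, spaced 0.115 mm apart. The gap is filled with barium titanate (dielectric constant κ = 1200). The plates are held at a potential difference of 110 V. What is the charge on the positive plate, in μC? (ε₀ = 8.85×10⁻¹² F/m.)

Q ≈ 9.72 μC

A = 3.21 × 2.98 cm² = 9.57×10⁻⁴ m².
C = κε₀A/d = 1200 × 8.85×10⁻¹² × 9.57×10⁻⁴ / 1.15×10⁻⁴ = 8.83×10⁻⁸ F.
Q = CV = 8.83×10⁻⁸ × 110 = 9.72×10⁻⁶ C.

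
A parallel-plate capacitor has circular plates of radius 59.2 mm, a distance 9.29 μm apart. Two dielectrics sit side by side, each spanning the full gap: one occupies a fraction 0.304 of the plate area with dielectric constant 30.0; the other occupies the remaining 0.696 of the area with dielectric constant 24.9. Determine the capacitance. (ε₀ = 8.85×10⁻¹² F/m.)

A = π(59.2 mm)² = 1.10×10⁻² m².
Side-by-side slabs ⇒ two capacitors in parallel, each spanning the full gap.
C₁ = κ₁ε₀A₁/d = 30.0 × 8.85×10⁻¹² × 3.35×10⁻³ / 9.29×10⁻⁶ = 9.57×10⁻⁸ F.
C₂ = κ₂ε₀A₂/d = 24.9 × 8.85×10⁻¹² × 7.66×10⁻³ / 9.29×10⁻⁶ = 1.82×10⁻⁷ F.
C = C₁ + C₂ = 2.77×10⁻⁷ F.

277 nF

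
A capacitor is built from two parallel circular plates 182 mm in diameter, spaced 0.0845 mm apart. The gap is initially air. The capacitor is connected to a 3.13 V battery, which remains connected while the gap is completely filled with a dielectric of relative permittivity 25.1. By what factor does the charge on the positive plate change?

25.1

Battery connected ⇒ V is held fixed.
C₂ = 25.1 C₁ and Q = CV, so Q₂/Q₁ = C₂/C₁ = 25.1.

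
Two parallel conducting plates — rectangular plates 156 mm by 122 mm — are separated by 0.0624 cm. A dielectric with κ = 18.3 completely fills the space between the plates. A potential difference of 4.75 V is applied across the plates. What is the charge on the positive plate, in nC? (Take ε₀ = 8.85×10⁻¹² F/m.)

A = 156 × 122 mm² = 1.90×10⁻² m².
C = κε₀A/d = 18.3 × 8.85×10⁻¹² × 1.90×10⁻² / 6.24×10⁻⁴ = 4.94×10⁻⁹ F.
Q = CV = 4.94×10⁻⁹ × 4.75 = 2.35×10⁻⁸ C.

Q ≈ 23.5 nC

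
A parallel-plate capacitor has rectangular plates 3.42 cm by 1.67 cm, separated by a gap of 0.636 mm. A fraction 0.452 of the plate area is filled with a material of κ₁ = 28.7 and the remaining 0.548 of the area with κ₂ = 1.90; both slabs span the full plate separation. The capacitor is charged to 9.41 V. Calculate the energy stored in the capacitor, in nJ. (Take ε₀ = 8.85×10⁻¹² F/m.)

U ≈ 4.93 nJ

A = 3.42 × 1.67 cm² = 5.71×10⁻⁴ m².
Side-by-side slabs ⇒ two capacitors in parallel, each spanning the full gap.
C₁ = κ₁ε₀A₁/d = 28.7 × 8.85×10⁻¹² × 2.58×10⁻⁴ / 6.36×10⁻⁴ = 1.03×10⁻¹⁰ F.
C₂ = κ₂ε₀A₂/d = 1.90 × 8.85×10⁻¹² × 3.13×10⁻⁴ / 6.36×10⁻⁴ = 8.27×10⁻¹² F.
C = C₁ + C₂ = 1.11×10⁻¹⁰ F.
U = ½CV² = ½ × 1.11×10⁻¹⁰ × (9.41)² = 4.93×10⁻⁹ J.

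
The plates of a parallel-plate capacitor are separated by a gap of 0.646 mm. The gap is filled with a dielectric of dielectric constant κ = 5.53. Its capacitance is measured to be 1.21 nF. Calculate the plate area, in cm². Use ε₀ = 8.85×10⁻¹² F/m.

A = Cd/(κε₀) = 1.21×10⁻⁹ × 6.46×10⁻⁴ / (5.53 × 8.85×10⁻¹²) = 1.60×10⁻² m².

160 cm²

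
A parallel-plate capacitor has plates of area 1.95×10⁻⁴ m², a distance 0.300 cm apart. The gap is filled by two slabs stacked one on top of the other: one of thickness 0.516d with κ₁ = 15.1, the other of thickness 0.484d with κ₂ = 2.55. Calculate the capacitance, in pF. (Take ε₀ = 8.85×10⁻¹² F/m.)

C ≈ 2.57 pF

Stacked slabs ⇒ two capacitors in series, each with the full plate area.
C₁ = κ₁ε₀A/d₁ = 15.1 × 8.85×10⁻¹² × 1.95×10⁻⁴ / 1.55×10⁻³ = 1.68×10⁻¹¹ F.
C₂ = κ₂ε₀A/d₂ = 2.55 × 8.85×10⁻¹² × 1.95×10⁻⁴ / 1.45×10⁻³ = 3.03×10⁻¹² F.
C = (1/C₁ + 1/C₂)⁻¹ = 2.57×10⁻¹² F.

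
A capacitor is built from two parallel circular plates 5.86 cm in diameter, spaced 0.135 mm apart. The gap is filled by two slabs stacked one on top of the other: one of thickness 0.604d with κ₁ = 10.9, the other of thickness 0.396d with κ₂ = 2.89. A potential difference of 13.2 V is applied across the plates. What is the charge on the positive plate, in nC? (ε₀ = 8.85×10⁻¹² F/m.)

A = π(5.86/2 cm)² = 2.70×10⁻³ m².
Stacked slabs ⇒ two capacitors in series, each with the full plate area.
C₁ = κ₁ε₀A/d₁ = 10.9 × 8.85×10⁻¹² × 2.70×10⁻³ / 8.15×10⁻⁵ = 3.19×10⁻⁹ F.
C₂ = κ₂ε₀A/d₂ = 2.89 × 8.85×10⁻¹² × 2.70×10⁻³ / 5.35×10⁻⁵ = 1.29×10⁻⁹ F.
C = (1/C₁ + 1/C₂)⁻¹ = 9.19×10⁻¹⁰ F.
Q = CV = 9.19×10⁻¹⁰ × 13.2 = 1.21×10⁻⁸ C.

12.1 nC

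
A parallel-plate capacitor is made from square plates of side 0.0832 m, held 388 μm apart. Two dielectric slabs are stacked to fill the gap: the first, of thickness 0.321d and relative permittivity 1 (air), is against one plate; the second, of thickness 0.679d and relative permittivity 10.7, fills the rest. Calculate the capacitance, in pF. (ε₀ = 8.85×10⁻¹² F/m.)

A = (0.0832 m)² = 6.92×10⁻³ m².
Stacked slabs ⇒ two capacitors in series, each with the full plate area.
C₁ = κ₁ε₀A/d₁ = 1.00 × 8.85×10⁻¹² × 6.92×10⁻³ / 1.25×10⁻⁴ = 4.92×10⁻¹⁰ F.
C₂ = κ₂ε₀A/d₂ = 10.7 × 8.85×10⁻¹² × 6.92×10⁻³ / 2.63×10⁻⁴ = 2.49×10⁻⁹ F.
C = (1/C₁ + 1/C₂)⁻¹ = 4.11×10⁻¹⁰ F.

411 pF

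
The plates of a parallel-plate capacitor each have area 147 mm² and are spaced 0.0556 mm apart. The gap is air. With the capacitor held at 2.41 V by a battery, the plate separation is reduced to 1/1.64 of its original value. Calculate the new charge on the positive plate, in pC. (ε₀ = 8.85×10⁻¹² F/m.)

Q ≈ 92.5 pC

A = 147 mm² = 1.47×10⁻⁴ m².
Initially C₁ = ε₀A/d = 8.85×10⁻¹² × 1.47×10⁻⁴ / 5.56×10⁻⁵ = 2.34×10⁻¹¹ F.
Q₁ = 5.64×10⁻¹¹ C.
Battery connected ⇒ V is held fixed. C₂ = 1.64 C₁ and Q = CV, so Q₂/Q₁ = C₂/C₁ = 1.64.
Q₂ = 1.64 × 5.64×10⁻¹¹ = 9.25×10⁻¹¹ C.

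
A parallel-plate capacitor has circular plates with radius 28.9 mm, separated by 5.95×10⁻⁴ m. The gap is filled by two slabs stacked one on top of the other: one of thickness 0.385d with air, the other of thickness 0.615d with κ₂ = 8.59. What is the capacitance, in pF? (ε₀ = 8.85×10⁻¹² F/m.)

A = π(28.9 mm)² = 2.62×10⁻³ m².
Stacked slabs ⇒ two capacitors in series, each with the full plate area.
C₁ = κ₁ε₀A/d₁ = 1.00 × 8.85×10⁻¹² × 2.62×10⁻³ / 2.29×10⁻⁴ = 1.01×10⁻¹⁰ F.
C₂ = κ₂ε₀A/d₂ = 8.59 × 8.85×10⁻¹² × 2.62×10⁻³ / 3.66×10⁻⁴ = 5.45×10⁻¹⁰ F.
C = (1/C₁ + 1/C₂)⁻¹ = 8.55×10⁻¹¹ F.

C ≈ 85.5 pF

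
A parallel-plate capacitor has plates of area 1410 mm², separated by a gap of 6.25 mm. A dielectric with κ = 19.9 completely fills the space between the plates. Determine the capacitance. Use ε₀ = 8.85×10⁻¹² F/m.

39.7 pF

A = 1410 mm² = 1.41×10⁻³ m².
C = κε₀A/d = 19.9 × 8.85×10⁻¹² × 1.41×10⁻³ / 6.25×10⁻³ = 3.97×10⁻¹¹ F.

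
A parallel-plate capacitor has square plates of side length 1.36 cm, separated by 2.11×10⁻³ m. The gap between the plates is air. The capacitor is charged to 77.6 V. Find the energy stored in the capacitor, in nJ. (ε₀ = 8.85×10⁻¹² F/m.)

2.34 nJ

A = (1.36 cm)² = 1.85×10⁻⁴ m².
C = ε₀A/d = 8.85×10⁻¹² × 1.85×10⁻⁴ / 2.11×10⁻³ = 7.76×10⁻¹³ F.
U = ½CV² = ½ × 7.76×10⁻¹³ × (77.6)² = 2.34×10⁻⁹ J.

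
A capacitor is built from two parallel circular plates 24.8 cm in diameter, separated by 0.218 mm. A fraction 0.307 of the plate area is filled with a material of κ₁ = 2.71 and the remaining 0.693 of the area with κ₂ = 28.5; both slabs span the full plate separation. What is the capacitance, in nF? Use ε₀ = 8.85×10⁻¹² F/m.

A = π(24.8/2 cm)² = 4.83×10⁻² m².
Side-by-side slabs ⇒ two capacitors in parallel, each spanning the full gap.
C₁ = κ₁ε₀A₁/d = 2.71 × 8.85×10⁻¹² × 1.48×10⁻² / 2.18×10⁻⁴ = 1.63×10⁻⁹ F.
C₂ = κ₂ε₀A₂/d = 28.5 × 8.85×10⁻¹² × 3.35×10⁻² / 2.18×10⁻⁴ = 3.87×10⁻⁸ F.
C = C₁ + C₂ = 4.04×10⁻⁸ F.

C ≈ 40.4 nF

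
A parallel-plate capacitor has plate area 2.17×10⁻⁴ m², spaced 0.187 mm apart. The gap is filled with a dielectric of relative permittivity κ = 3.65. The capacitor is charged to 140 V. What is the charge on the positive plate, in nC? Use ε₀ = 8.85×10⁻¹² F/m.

Q ≈ 5.25 nC

C = κε₀A/d = 3.65 × 8.85×10⁻¹² × 2.17×10⁻⁴ / 1.87×10⁻⁴ = 3.75×10⁻¹¹ F.
Q = CV = 3.75×10⁻¹¹ × 140 = 5.25×10⁻⁹ C.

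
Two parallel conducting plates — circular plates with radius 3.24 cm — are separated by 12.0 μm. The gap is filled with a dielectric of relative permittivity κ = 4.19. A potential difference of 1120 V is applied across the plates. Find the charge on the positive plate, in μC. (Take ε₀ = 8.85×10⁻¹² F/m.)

Q ≈ 11.4 μC

A = π(3.24 cm)² = 3.30×10⁻³ m².
C = κε₀A/d = 4.19 × 8.85×10⁻¹² × 3.30×10⁻³ / 1.20×10⁻⁵ = 1.02×10⁻⁸ F.
Q = CV = 1.02×10⁻⁸ × 1120 = 1.14×10⁻⁵ C.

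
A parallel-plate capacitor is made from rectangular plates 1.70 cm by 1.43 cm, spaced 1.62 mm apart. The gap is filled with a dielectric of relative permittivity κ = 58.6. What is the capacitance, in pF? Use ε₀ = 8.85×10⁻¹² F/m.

A = 1.70 × 1.43 cm² = 2.43×10⁻⁴ m².
C = κε₀A/d = 58.6 × 8.85×10⁻¹² × 2.43×10⁻⁴ / 1.62×10⁻³ = 7.78×10⁻¹¹ F.

C ≈ 77.8 pF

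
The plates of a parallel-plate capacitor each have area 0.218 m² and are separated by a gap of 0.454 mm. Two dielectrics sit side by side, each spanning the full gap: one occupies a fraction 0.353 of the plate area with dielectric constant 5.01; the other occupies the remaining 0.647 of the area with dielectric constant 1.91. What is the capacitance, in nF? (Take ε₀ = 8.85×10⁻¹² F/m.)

12.8 nF

Side-by-side slabs ⇒ two capacitors in parallel, each spanning the full gap.
C₁ = κ₁ε₀A₁/d = 5.01 × 8.85×10⁻¹² × 7.70×10⁻² / 4.54×10⁻⁴ = 7.52×10⁻⁹ F.
C₂ = κ₂ε₀A₂/d = 1.91 × 8.85×10⁻¹² × 0.141 / 4.54×10⁻⁴ = 5.25×10⁻⁹ F.
C = C₁ + C₂ = 1.28×10⁻⁸ F.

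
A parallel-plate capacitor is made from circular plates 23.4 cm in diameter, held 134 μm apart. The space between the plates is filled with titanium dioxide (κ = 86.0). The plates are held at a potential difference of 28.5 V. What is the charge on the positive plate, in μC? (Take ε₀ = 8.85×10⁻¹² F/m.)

Q ≈ 6.96 μC

A = π(23.4/2 cm)² = 4.30×10⁻² m².
C = κε₀A/d = 86.0 × 8.85×10⁻¹² × 4.30×10⁻² / 1.34×10⁻⁴ = 2.44×10⁻⁷ F.
Q = CV = 2.44×10⁻⁷ × 28.5 = 6.96×10⁻⁶ C.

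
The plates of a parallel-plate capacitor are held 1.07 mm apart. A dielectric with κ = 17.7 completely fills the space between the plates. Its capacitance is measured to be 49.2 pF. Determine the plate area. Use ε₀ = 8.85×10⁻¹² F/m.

A = Cd/(κε₀) = 4.92×10⁻¹¹ × 1.07×10⁻³ / (17.7 × 8.85×10⁻¹²) = 3.36×10⁻⁴ m².

3.36 cm²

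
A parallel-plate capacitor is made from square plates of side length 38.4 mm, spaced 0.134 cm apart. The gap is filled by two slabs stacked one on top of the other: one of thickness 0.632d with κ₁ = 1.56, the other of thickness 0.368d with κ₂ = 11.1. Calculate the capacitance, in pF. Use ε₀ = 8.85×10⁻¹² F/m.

C ≈ 22.2 pF

A = (38.4 mm)² = 1.47×10⁻³ m².
Stacked slabs ⇒ two capacitors in series, each with the full plate area.
C₁ = κ₁ε₀A/d₁ = 1.56 × 8.85×10⁻¹² × 1.47×10⁻³ / 8.47×10⁻⁴ = 2.40×10⁻¹¹ F.
C₂ = κ₂ε₀A/d₂ = 11.1 × 8.85×10⁻¹² × 1.47×10⁻³ / 4.93×10⁻⁴ = 2.94×10⁻¹⁰ F.
C = (1/C₁ + 1/C₂)⁻¹ = 2.22×10⁻¹¹ F.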